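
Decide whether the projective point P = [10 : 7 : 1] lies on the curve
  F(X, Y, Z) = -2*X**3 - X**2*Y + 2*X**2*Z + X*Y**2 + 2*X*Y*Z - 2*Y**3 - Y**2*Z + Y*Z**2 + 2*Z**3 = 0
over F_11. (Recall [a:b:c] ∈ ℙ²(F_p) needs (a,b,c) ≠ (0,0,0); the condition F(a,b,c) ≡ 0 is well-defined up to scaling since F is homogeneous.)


F(10,7,1) ≡ 0 (mod 11); P is on the curve.

Evaluate F(10, 7, 1) term-by-term (mod 11).
  -2*X**3 ↦ -2·1000·1·1 = -2000
  -X**2*Y ↦ -1·100·7·1 = -700
  2*X**2*Z ↦ 2·100·1·1 = 200
  X*Y**2 ↦ 1·10·49·1 = 490
  2*X*Y*Z ↦ 2·10·7·1 = 140
  -2*Y**3 ↦ -2·1·343·1 = -686
  -Y**2*Z ↦ -1·1·49·1 = -49
  Y*Z**2 ↦ 1·1·7·1 = 7
  2*Z**3 ↦ 2·1·1·1 = 2
Sum: F(10, 7, 1) = (-2000) + (-700) + (200) + (490) + (140) + (-686) + (-49) + (7) + (2) = -2596.
Reducing mod 11: -2596 ≡ 0 (mod 11).
Since F(a, b, c) ≡ 0 (mod 11), P lies on the curve.


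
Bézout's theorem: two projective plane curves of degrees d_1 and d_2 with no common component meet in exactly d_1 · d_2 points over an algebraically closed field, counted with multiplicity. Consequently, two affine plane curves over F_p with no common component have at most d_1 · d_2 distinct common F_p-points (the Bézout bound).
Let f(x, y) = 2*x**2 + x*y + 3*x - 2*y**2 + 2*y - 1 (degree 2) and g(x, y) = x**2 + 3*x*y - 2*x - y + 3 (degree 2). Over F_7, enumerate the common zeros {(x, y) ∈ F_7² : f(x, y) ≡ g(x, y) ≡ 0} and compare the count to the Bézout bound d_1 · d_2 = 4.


Common zeros: {(4, 6)}; count = 1; Bézout bound = 4.

deg(f) = 2, deg(g) = 2, so Bézout bound = 4.
Scan x ∈ F_7. For each x, list the y ∈ F_7 with f(x, y) ≡ 0 and those with g(x, y) ≡ 0 (mod 7); the common zeros in that column are the intersection.
  x = 0: f ≡ 0 at y ∈ ∅; g ≡ 0 at y ∈ {3}; common: ∅.
  x = 1: f ≡ 0 at y ∈ ∅; g ≡ 0 at y ∈ {6}; common: ∅.
  x = 2: f ≡ 0 at y ∈ {3, 6}; g ≡ 0 at y ∈ {5}; common: ∅.
  x = 3: f ≡ 0 at y ∈ {2, 4}; g ≡ 0 at y ∈ {1}; common: ∅.
  x = 4: f ≡ 0 at y ∈ {4, 6}; g ≡ 0 at y ∈ {6}; common: {6}.
  x = 5: f ≡ 0 at y ∈ {2, 5}; g ≡ 0 at y ∈ ∅; common: ∅.
  x = 6: f ≡ 0 at y ∈ ∅; g ≡ 0 at y ∈ {5}; common: ∅.
Collecting: common zeros = {(4, 6)}, so the count is 1.
Comparison with the Bézout bound: 1 ≤ 4 = deg(f)·deg(g), as expected for curves with no common component (the affine F_7-count falls short of the bound because intersections may lie at infinity, over extension fields, or carry multiplicity).


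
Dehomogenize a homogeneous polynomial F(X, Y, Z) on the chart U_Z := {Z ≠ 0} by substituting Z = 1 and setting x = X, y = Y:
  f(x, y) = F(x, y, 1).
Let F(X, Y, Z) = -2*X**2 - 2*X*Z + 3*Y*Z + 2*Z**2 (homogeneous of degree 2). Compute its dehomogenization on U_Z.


f(x, y) = -2*x**2 - 2*x + 3*y + 2

On U_Z we set Z = 1. Each monomial c·X^i·Y^j·Z^k in F becomes c·x^i·y^j·1^k = c·x^i·y^j.
Substituting Z = 1: F(X, Y, 1) = -2*x**2 - 2*x + 3*y + 2.
Note: deg(f) ≤ deg(F) = 2; strict inequality happens when F is divisible by Z (lost terms).


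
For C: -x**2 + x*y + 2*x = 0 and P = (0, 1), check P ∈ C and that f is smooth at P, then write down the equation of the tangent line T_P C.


Tangent line at P: 3*x = 0.

Step 1: f(0, 1) = 0, so P lies on C.
Step 2: partial derivatives
  f_x(x, y) = -2*x + y + 2, f_y(x, y) = x.
  f_x(P) = 3, f_y(P) = 0 (gradient nonzero, so P is smooth).
Step 3: tangent line at P: 3·(x − 0) + 0·(y − 1) = 0.
Expanding: 3*x = 0.


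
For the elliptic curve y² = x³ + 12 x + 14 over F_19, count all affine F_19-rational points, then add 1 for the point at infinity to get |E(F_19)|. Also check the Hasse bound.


Affine points = {(3, 1), (3, 18), (5, 3), (5, 16), (6, 6), (6, 13), (7, 2), (7, 17), (12, 9), (12, 10), (13, 7), (13, 12), (14, 0), (15, 4), (15, 15), (17, 1), (17, 18), (18, 1), (18, 18)}; affine count = 19; |E(F_19)| = 20.

Discriminant check: Δ ∝ 4a³ + 27b² = 4·12³ + 27·14² = 4·1728 + 27·196 ≡ 6 (mod 19). Nonzero ⇒ E is nonsingular.
For each x ∈ F_19, compute rhs = x³ + 12·x + 14 mod 19, then count y ∈ F_19 with y² ≡ rhs.
  x = 0: rhs = 14, matching y values: none (0 points).
  x = 1: rhs = 8, matching y values: none (0 points).
  x = 2: rhs = 8, matching y values: none (0 points).
  x = 3: rhs = 1, matching y values: 1, 18 (2 points).
  x = 4: rhs = 12, matching y values: none (0 points).
  x = 5: rhs = 9, matching y values: 3, 16 (2 points).
  x = 6: rhs = 17, matching y values: 6, 13 (2 points).
  x = 7: rhs = 4, matching y values: 2, 17 (2 points).
  x = 8: rhs = 14, matching y values: none (0 points).
  x = 9: rhs = 15, matching y values: none (0 points).
  x = 10: rhs = 13, matching y values: none (0 points).
  x = 11: rhs = 14, matching y values: none (0 points).
  x = 12: rhs = 5, matching y values: 9, 10 (2 points).
  x = 13: rhs = 11, matching y values: 7, 12 (2 points).
  x = 14: rhs = 0, matching y values: 0 (1 points).
  x = 15: rhs = 16, matching y values: 4, 15 (2 points).
  x = 16: rhs = 8, matching y values: none (0 points).
  x = 17: rhs = 1, matching y values: 1, 18 (2 points).
  x = 18: rhs = 1, matching y values: 1, 18 (2 points).
Total affine count: 19.
Full point count |E(F_19)| = 19 + 1 = 20.
Hasse bound: |20 − (19+1)| = |0| = 0 ≤ 2√19 ≈ 8.7178 ✓.


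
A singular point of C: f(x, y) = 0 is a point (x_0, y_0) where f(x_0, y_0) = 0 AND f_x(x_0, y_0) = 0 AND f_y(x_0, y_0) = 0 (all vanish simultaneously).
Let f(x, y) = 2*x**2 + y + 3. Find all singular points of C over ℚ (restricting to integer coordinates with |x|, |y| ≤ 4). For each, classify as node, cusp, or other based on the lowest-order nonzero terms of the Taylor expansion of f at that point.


No singular points in the scanned grid; C is smooth there.

Compute partial derivatives:
  f_x = 4*x.
  f_y = 1.
f_y = 1 is a nonzero constant, so f_y never vanishes: no point (x, y) can satisfy f = f_x = f_y = 0. In particular no (x, y) ∈ {−4, ..., 4}² is singular; the curve is smooth.


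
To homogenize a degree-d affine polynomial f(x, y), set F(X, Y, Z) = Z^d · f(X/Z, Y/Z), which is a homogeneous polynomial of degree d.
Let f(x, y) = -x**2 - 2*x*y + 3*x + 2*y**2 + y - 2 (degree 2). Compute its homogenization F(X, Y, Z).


F(X, Y, Z) = -X**2 - 2*X*Y + 3*X*Z + 2*Y**2 + Y*Z - 2*Z**2

deg(f) = 2.
Substitute x = X/Z, y = Y/Z into f, then multiply by Z^2.
  monomial -1·x^2·y^0 ↦ -1·X^2·Y^0·Z^0.
  monomial -2·x^1·y^1 ↦ -2·X^1·Y^1·Z^0.
  monomial 3·x^1·y^0 ↦ 3·X^1·Y^0·Z^1.
  monomial 2·x^0·y^2 ↦ 2·X^0·Y^2·Z^0.
  monomial 1·x^0·y^1 ↦ 1·X^0·Y^1·Z^1.
  monomial -2·x^0·y^0 ↦ -2·X^0·Y^0·Z^2.
Collecting: F(X, Y, Z) = -X**2 - 2*X*Y + 3*X*Z + 2*Y**2 + Y*Z - 2*Z**2.


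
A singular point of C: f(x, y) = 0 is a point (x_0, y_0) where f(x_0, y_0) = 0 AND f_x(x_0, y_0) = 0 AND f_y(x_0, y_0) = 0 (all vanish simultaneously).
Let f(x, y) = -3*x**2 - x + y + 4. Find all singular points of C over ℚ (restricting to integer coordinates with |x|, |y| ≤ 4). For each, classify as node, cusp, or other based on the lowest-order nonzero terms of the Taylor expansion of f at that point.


No singular points in the scanned grid; C is smooth there.

Compute partial derivatives:
  f_x = -6*x - 1.
  f_y = 1.
f_y = 1 is a nonzero constant, so f_y never vanishes: no point (x, y) can satisfy f = f_x = f_y = 0. In particular no (x, y) ∈ {−4, ..., 4}² is singular; the curve is smooth.


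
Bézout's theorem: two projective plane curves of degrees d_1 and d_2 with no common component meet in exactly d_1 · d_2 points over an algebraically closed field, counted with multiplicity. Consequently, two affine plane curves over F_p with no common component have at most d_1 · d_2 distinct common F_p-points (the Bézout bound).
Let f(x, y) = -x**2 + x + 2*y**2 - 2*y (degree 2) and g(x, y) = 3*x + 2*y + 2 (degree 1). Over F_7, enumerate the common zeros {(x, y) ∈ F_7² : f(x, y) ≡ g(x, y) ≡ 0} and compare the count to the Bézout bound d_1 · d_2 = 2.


Common zeros: {(1, 1)}; count = 1; Bézout bound = 2.

deg(f) = 2, deg(g) = 1, so Bézout bound = 2.
Scan x ∈ F_7. For each x, list the y ∈ F_7 with f(x, y) ≡ 0 and those with g(x, y) ≡ 0 (mod 7); the common zeros in that column are the intersection.
  x = 0: f ≡ 0 at y ∈ {0, 1}; g ≡ 0 at y ∈ {6}; common: ∅.
  x = 1: f ≡ 0 at y ∈ {0, 1}; g ≡ 0 at y ∈ {1}; common: {1}.
  x = 2: f ≡ 0 at y ∈ ∅; g ≡ 0 at y ∈ {3}; common: ∅.
  x = 3: f ≡ 0 at y ∈ ∅; g ≡ 0 at y ∈ {5}; common: ∅.
  x = 4: f ≡ 0 at y ∈ {3, 5}; g ≡ 0 at y ∈ {0}; common: ∅.
  x = 5: f ≡ 0 at y ∈ ∅; g ≡ 0 at y ∈ {2}; common: ∅.
  x = 6: f ≡ 0 at y ∈ ∅; g ≡ 0 at y ∈ {4}; common: ∅.
Collecting: common zeros = {(1, 1)}, so the count is 1.
Comparison with the Bézout bound: 1 ≤ 2 = deg(f)·deg(g), as expected for curves with no common component (the affine F_7-count falls short of the bound because intersections may lie at infinity, over extension fields, or carry multiplicity).


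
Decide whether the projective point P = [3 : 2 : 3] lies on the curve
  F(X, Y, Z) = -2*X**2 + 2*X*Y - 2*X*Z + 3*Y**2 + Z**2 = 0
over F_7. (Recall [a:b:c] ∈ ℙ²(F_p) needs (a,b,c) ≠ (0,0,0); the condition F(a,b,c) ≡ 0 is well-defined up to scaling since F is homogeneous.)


F(3,2,3) ≡ 4 (mod 7); P is NOT on the curve.

Evaluate F(3, 2, 3) term-by-term (mod 7).
  -2*X**2 ↦ -2·9·1·1 = -18
  2*X*Y ↦ 2·3·2·1 = 12
  -2*X*Z ↦ -2·3·1·3 = -18
  3*Y**2 ↦ 3·1·4·1 = 12
  Z**2 ↦ 1·1·1·9 = 9
Sum: F(3, 2, 3) = (-18) + (12) + (-18) + (12) + (9) = -3.
Reducing mod 7: -3 ≡ 4 (mod 7).
Since F(a, b, c) ≡ 4 ≠ 0 (mod 7), P does NOT lie on the curve.


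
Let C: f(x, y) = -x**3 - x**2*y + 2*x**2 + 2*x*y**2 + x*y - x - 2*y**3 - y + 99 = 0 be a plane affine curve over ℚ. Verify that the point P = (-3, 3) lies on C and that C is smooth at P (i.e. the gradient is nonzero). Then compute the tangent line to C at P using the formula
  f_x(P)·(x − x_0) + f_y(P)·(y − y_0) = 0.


Tangent line at P: -x - 103*y + 306 = 0.

Step 1: f(-3, 3) = 0, so P lies on C.
Step 2: partial derivatives
  f_x(x, y) = -3*x**2 - 2*x*y + 4*x + 2*y**2 + y - 1, f_y(x, y) = -x**2 + 4*x*y + x - 6*y**2 - 1.
  f_x(P) = -1, f_y(P) = -103 (gradient nonzero, so P is smooth).
Step 3: tangent line at P: -1·(x − -3) + -103·(y − 3) = 0.
Expanding: -x - 103*y + 306 = 0.


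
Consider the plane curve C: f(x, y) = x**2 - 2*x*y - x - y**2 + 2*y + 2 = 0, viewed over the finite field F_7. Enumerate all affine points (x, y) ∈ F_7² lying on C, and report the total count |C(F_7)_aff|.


Affine F_7-points: {(1, 3), (1, 4), (4, 0), (4, 1), (6, 1), (6, 3)}; count = 6.

For each of the 49 pairs (x, y) ∈ F_7², evaluate f(x, y) mod 7. Record the zeros.
  x = 0: [0↦2, 1↦3, 2↦2, 3↦6, 4↦1, 5↦1, 6↦6]  zeros at y ∈ ∅
  x = 1: [0↦2, 1↦1, 2↦5, 3↦0, 4↦0, 5↦5, 6↦1]  zeros at y ∈ {3, 4}
  x = 2: [0↦4, 1↦1, 2↦3, 3↦3, 4↦1, 5↦4, 6↦5]  zeros at y ∈ ∅
  x = 3: [0↦1, 1↦3, 2↦3, 3↦1, 4↦4, 5↦5, 6↦4]  zeros at y ∈ ∅
  x = 4: [0↦0, 1↦0, 2↦5, 3↦1, 4↦2, 5↦1, 6↦5]  zeros at y ∈ {0, 1}
  x = 5: [0↦1, 1↦6, 2↦2, 3↦3, 4↦2, 5↦6, 6↦1]  zeros at y ∈ ∅
  x = 6: [0↦4, 1↦0, 2↦1, 3↦0, 4↦4, 5↦6, 6↦6]  zeros at y ∈ {1, 3}
Collecting zeros: affine points = {(1, 3), (1, 4), (4, 0), (4, 1), (6, 1), (6, 3)}.
Total count |C(F_7)_aff| = 6.


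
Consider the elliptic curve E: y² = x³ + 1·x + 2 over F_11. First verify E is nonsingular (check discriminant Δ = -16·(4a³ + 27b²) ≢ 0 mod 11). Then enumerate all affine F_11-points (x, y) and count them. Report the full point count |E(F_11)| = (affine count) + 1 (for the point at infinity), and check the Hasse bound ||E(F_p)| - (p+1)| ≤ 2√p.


Affine points = {(1, 2), (1, 9), (2, 1), (2, 10), (4, 2), (4, 9), (5, 0), (6, 2), (6, 9), (7, 0), (8, 4), (8, 7), (9, 5), (9, 6), (10, 0)}; affine count = 15; |E(F_11)| = 16.

Discriminant check: Δ ∝ 4a³ + 27b² = 4·1³ + 27·2² = 4·1 + 27·4 ≡ 2 (mod 11). Nonzero ⇒ E is nonsingular.
For each x ∈ F_11, compute rhs = x³ + 1·x + 2 mod 11, then count y ∈ F_11 with y² ≡ rhs.
  x = 0: rhs = 2, matching y values: none (0 points).
  x = 1: rhs = 4, matching y values: 2, 9 (2 points).
  x = 2: rhs = 1, matching y values: 1, 10 (2 points).
  x = 3: rhs = 10, matching y values: none (0 points).
  x = 4: rhs = 4, matching y values: 2, 9 (2 points).
  x = 5: rhs = 0, matching y values: 0 (1 points).
  x = 6: rhs = 4, matching y values: 2, 9 (2 points).
  x = 7: rhs = 0, matching y values: 0 (1 points).
  x = 8: rhs = 5, matching y values: 4, 7 (2 points).
  x = 9: rhs = 3, matching y values: 5, 6 (2 points).
  x = 10: rhs = 0, matching y values: 0 (1 points).
Total affine count: 15.
Full point count |E(F_11)| = 15 + 1 = 16.
Hasse bound: |16 − (11+1)| = |4| = 4 ≤ 2√11 ≈ 6.6332 ✓.


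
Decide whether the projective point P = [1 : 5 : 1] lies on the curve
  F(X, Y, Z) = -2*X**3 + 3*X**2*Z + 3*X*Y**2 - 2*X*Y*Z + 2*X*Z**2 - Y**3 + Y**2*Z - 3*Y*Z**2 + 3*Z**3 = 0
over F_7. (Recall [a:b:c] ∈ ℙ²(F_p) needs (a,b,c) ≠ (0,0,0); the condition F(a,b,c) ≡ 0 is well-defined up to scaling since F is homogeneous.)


F(1,5,1) ≡ 5 (mod 7); P is NOT on the curve.

Evaluate F(1, 5, 1) term-by-term (mod 7).
  -2*X**3 ↦ -2·1·1·1 = -2
  3*X**2*Z ↦ 3·1·1·1 = 3
  3*X*Y**2 ↦ 3·1·25·1 = 75
  -2*X*Y*Z ↦ -2·1·5·1 = -10
  2*X*Z**2 ↦ 2·1·1·1 = 2
  -Y**3 ↦ -1·1·125·1 = -125
  Y**2*Z ↦ 1·1·25·1 = 25
  -3*Y*Z**2 ↦ -3·1·5·1 = -15
  3*Z**3 ↦ 3·1·1·1 = 3
Sum: F(1, 5, 1) = (-2) + (3) + (75) + (-10) + (2) + (-125) + (25) + (-15) + (3) = -44.
Reducing mod 7: -44 ≡ 5 (mod 7).
Since F(a, b, c) ≡ 5 ≠ 0 (mod 7), P does NOT lie on the curve.


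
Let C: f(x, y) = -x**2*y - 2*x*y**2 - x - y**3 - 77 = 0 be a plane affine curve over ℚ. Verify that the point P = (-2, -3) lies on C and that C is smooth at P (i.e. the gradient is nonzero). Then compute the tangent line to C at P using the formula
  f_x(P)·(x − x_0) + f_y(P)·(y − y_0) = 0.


Tangent line at P: -31*x - 55*y - 227 = 0.

Step 1: f(-2, -3) = 0, so P lies on C.
Step 2: partial derivatives
  f_x(x, y) = -2*x*y - 2*y**2 - 1, f_y(x, y) = -x**2 - 4*x*y - 3*y**2.
  f_x(P) = -31, f_y(P) = -55 (gradient nonzero, so P is smooth).
Step 3: tangent line at P: -31·(x − -2) + -55·(y − -3) = 0.
Expanding: -31*x - 55*y - 227 = 0.


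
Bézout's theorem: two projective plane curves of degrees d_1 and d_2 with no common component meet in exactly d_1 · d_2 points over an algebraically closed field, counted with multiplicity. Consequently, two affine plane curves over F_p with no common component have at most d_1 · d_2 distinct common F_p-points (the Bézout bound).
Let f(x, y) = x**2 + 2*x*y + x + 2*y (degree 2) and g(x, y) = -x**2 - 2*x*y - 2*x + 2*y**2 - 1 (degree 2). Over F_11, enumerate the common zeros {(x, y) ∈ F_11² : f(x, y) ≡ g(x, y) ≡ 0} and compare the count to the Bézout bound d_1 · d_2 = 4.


Common zeros: {(10, 0), (10, 10)}; count = 2; Bézout bound = 4.

deg(f) = 2, deg(g) = 2, so Bézout bound = 4.
Scan x ∈ F_11. For each x, list the y ∈ F_11 with f(x, y) ≡ 0 and those with g(x, y) ≡ 0 (mod 11); the common zeros in that column are the intersection.
  x = 0: f ≡ 0 at y ∈ {0}; g ≡ 0 at y ∈ ∅; common: ∅.
  x = 1: f ≡ 0 at y ∈ {5}; g ≡ 0 at y ∈ {2, 10}; common: ∅.
  x = 2: f ≡ 0 at y ∈ {10}; g ≡ 0 at y ∈ {1}; common: ∅.
  x = 3: f ≡ 0 at y ∈ {4}; g ≡ 0 at y ∈ ∅; common: ∅.
  x = 4: f ≡ 0 at y ∈ {9}; g ≡ 0 at y ∈ {2}; common: ∅.
  x = 5: f ≡ 0 at y ∈ {3}; g ≡ 0 at y ∈ {1, 4}; common: ∅.
  x = 6: f ≡ 0 at y ∈ {8}; g ≡ 0 at y ∈ ∅; common: ∅.
  x = 7: f ≡ 0 at y ∈ {2}; g ≡ 0 at y ∈ {3, 4}; common: ∅.
  x = 8: f ≡ 0 at y ∈ {7}; g ≡ 0 at y ∈ ∅; common: ∅.
  x = 9: f ≡ 0 at y ∈ {1}; g ≡ 0 at y ∈ ∅; common: ∅.
  x = 10: f ≡ 0 at y ∈ {0, 1, 2, 3, 4, 5, 6, 7, 8, 9, 10}; g ≡ 0 at y ∈ {0, 10}; common: {0, 10}.
Collecting: common zeros = {(10, 0), (10, 10)}, so the count is 2.
Comparison with the Bézout bound: 2 ≤ 4 = deg(f)·deg(g), as expected for curves with no common component (the affine F_11-count falls short of the bound because intersections may lie at infinity, over extension fields, or carry multiplicity).


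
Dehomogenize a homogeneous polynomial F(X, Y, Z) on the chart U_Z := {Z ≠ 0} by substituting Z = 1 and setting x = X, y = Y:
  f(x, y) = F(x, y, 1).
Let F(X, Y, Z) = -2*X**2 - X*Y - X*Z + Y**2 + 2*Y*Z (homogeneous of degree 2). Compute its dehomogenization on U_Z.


f(x, y) = -2*x**2 - x*y - x + y**2 + 2*y

On U_Z we set Z = 1. Each monomial c·X^i·Y^j·Z^k in F becomes c·x^i·y^j·1^k = c·x^i·y^j.
Substituting Z = 1: F(X, Y, 1) = -2*x**2 - x*y - x + y**2 + 2*y.
Note: deg(f) ≤ deg(F) = 2; strict inequality happens when F is divisible by Z (lost terms).


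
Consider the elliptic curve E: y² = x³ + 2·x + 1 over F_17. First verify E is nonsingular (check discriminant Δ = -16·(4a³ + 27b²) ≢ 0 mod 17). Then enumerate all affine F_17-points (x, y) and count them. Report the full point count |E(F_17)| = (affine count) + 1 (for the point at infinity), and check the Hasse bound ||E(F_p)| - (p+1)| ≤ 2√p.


Affine points = {(0, 1), (0, 16), (1, 2), (1, 15), (2, 8), (2, 9), (3, 0), (5, 0), (6, 5), (6, 12), (7, 1), (7, 16), (8, 6), (8, 11), (9, 0), (10, 1), (10, 16), (12, 6), (12, 11), (14, 6), (14, 11), (16, 7), (16, 10)}; affine count = 23; |E(F_17)| = 24.

Discriminant check: Δ ∝ 4a³ + 27b² = 4·2³ + 27·1² = 4·8 + 27·1 ≡ 8 (mod 17). Nonzero ⇒ E is nonsingular.
For each x ∈ F_17, compute rhs = x³ + 2·x + 1 mod 17, then count y ∈ F_17 with y² ≡ rhs.
  x = 0: rhs = 1, matching y values: 1, 16 (2 points).
  x = 1: rhs = 4, matching y values: 2, 15 (2 points).
  x = 2: rhs = 13, matching y values: 8, 9 (2 points).
  x = 3: rhs = 0, matching y values: 0 (1 points).
  x = 4: rhs = 5, matching y values: none (0 points).
  x = 5: rhs = 0, matching y values: 0 (1 points).
  x = 6: rhs = 8, matching y values: 5, 12 (2 points).
  x = 7: rhs = 1, matching y values: 1, 16 (2 points).
  x = 8: rhs = 2, matching y values: 6, 11 (2 points).
  x = 9: rhs = 0, matching y values: 0 (1 points).
  x = 10: rhs = 1, matching y values: 1, 16 (2 points).
  x = 11: rhs = 11, matching y values: none (0 points).
  x = 12: rhs = 2, matching y values: 6, 11 (2 points).
  x = 13: rhs = 14, matching y values: none (0 points).
  x = 14: rhs = 2, matching y values: 6, 11 (2 points).
  x = 15: rhs = 6, matching y values: none (0 points).
  x = 16: rhs = 15, matching y values: 7, 10 (2 points).
Total affine count: 23.
Full point count |E(F_17)| = 23 + 1 = 24.
Hasse bound: |24 − (17+1)| = |6| = 6 ≤ 2√17 ≈ 8.2462 ✓.


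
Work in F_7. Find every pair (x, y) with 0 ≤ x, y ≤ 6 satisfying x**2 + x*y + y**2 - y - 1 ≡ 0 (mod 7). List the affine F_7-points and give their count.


Affine F_7-points: {(1, 0), (3, 6), (5, 4), (5, 6), (6, 0), (6, 2)}; count = 6.

For each of the 49 pairs (x, y) ∈ F_7², evaluate f(x, y) mod 7. Record the zeros.
  x = 0: [0↦6, 1↦6, 2↦1, 3↦5, 4↦4, 5↦5, 6↦1]  zeros at y ∈ ∅
  x = 1: [0↦0, 1↦1, 2↦4, 3↦2, 4↦2, 5↦4, 6↦1]  zeros at y ∈ {0}
  x = 2: [0↦3, 1↦5, 2↦2, 3↦1, 4↦2, 5↦5, 6↦3]  zeros at y ∈ ∅
  x = 3: [0↦1, 1↦4, 2↦2, 3↦2, 4↦4, 5↦1, 6↦0]  zeros at y ∈ {6}
  x = 4: [0↦1, 1↦5, 2↦4, 3↦5, 4↦1, 5↦6, 6↦6]  zeros at y ∈ ∅
  x = 5: [0↦3, 1↦1, 2↦1, 3↦3, 4↦0, 5↦6, 6↦0]  zeros at y ∈ {4, 6}
  x = 6: [0↦0, 1↦6, 2↦0, 3↦3, 4↦1, 5↦1, 6↦3]  zeros at y ∈ {0, 2}
Collecting zeros: affine points = {(1, 0), (3, 6), (5, 4), (5, 6), (6, 0), (6, 2)}.
Total count |C(F_7)_aff| = 6.


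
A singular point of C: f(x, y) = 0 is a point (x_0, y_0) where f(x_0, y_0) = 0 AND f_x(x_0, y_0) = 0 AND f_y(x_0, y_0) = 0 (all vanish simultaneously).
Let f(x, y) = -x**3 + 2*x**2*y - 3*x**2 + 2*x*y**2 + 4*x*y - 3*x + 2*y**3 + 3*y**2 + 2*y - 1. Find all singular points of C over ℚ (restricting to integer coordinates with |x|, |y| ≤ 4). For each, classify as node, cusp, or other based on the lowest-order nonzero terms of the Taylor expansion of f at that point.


Singular points: {(-1, 0)}; classification: cusp.

Compute partial derivatives:
  f_x = -3*x**2 + 4*x*y - 6*x + 2*y**2 + 4*y - 3.
  f_y = 2*x**2 + 4*x*y + 4*x + 6*y**2 + 6*y + 2.
Scan x_0 ∈ {−4, ..., 4}. For each x_0, f_y(x_0, y) is a polynomial in y; find its integer roots y ∈ {−4, ..., 4}, then test f_x and f at those candidates.
  x = -4: f_y(-4, y) = 6*y**2 - 10*y + 18; no integer root y with |y| ≤ 4.
  x = -3: f_y(-3, y) = 6*y**2 - 6*y + 8; no integer root y with |y| ≤ 4.
  x = -2: f_y(-2, y) = 6*y**2 - 2*y + 2; no integer root y with |y| ≤ 4.
  x = -1: f_y(-1, y) = 6*y**2 + 2*y; vanishes at y ∈ {0}. (-1, 0): f_x = 0, f = 0 — SINGULAR.
  x = 0: f_y(0, y) = 6*y**2 + 6*y + 2; no integer root y with |y| ≤ 4.
  x = 1: f_y(1, y) = 6*y**2 + 10*y + 8; no integer root y with |y| ≤ 4.
  x = 2: f_y(2, y) = 6*y**2 + 14*y + 18; no integer root y with |y| ≤ 4.
  x = 3: f_y(3, y) = 6*y**2 + 18*y + 32; no integer root y with |y| ≤ 4.
  x = 4: f_y(4, y) = 6*y**2 + 22*y + 50; no integer root y with |y| ≤ 4.
Only singular point on the grid: (-1, 0).
Classify: substitute x = -1 + u, y = 0 + v and expand: f = -u**3 + 2*u**2*v + 2*u*v**2 + 2*v**3 + v**2.
No constant or linear terms (consistent with a singular point). Quadratic part: v**2. Cubic part: -u**3 + 2*u**2*v + 2*u*v**2 + 2*v**3.
The quadratic part v**2 is a perfect square, so there is a single (double) tangent line v = 0, i.e. y = 0. Restricting the cubic part to that line (v = 0) leaves -u**3 ≠ 0, so f is not divisible by v and the branch is v² ≈ u**3 to lowest order — this is a cusp.
Classification: cusp.


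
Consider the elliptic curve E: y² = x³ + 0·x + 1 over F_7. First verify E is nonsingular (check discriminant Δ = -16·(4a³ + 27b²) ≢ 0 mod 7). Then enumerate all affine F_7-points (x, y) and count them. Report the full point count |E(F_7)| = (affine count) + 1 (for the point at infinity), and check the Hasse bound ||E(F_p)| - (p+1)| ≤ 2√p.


Affine points = {(0, 1), (0, 6), (1, 3), (1, 4), (2, 3), (2, 4), (3, 0), (4, 3), (4, 4), (5, 0), (6, 0)}; affine count = 11; |E(F_7)| = 12.

Discriminant check: Δ ∝ 4a³ + 27b² = 4·0³ + 27·1² = 4·0 + 27·1 ≡ 6 (mod 7). Nonzero ⇒ E is nonsingular.
For each x ∈ F_7, compute rhs = x³ + 0·x + 1 mod 7, then count y ∈ F_7 with y² ≡ rhs.
  x = 0: rhs = 1, matching y values: 1, 6 (2 points).
  x = 1: rhs = 2, matching y values: 3, 4 (2 points).
  x = 2: rhs = 2, matching y values: 3, 4 (2 points).
  x = 3: rhs = 0, matching y values: 0 (1 points).
  x = 4: rhs = 2, matching y values: 3, 4 (2 points).
  x = 5: rhs = 0, matching y values: 0 (1 points).
  x = 6: rhs = 0, matching y values: 0 (1 points).
Total affine count: 11.
Full point count |E(F_7)| = 11 + 1 = 12.
Hasse bound: |12 − (7+1)| = |4| = 4 ≤ 2√7 ≈ 5.2915 ✓.


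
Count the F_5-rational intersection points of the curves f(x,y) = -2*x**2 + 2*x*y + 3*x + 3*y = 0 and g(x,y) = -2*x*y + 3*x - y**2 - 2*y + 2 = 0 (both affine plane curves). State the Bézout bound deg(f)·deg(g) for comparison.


Common zeros: ∅; count = 0; Bézout bound = 4.

deg(f) = 2, deg(g) = 2, so Bézout bound = 4.
Scan x ∈ F_5. For each x, list the y ∈ F_5 with f(x, y) ≡ 0 and those with g(x, y) ≡ 0 (mod 5); the common zeros in that column are the intersection.
  x = 0: f ≡ 0 at y ∈ {0}; g ≡ 0 at y ∈ ∅; common: ∅.
  x = 1: f ≡ 0 at y ∈ ∅; g ≡ 0 at y ∈ {0, 1}; common: ∅.
  x = 2: f ≡ 0 at y ∈ {1}; g ≡ 0 at y ∈ ∅; common: ∅.
  x = 3: f ≡ 0 at y ∈ {1}; g ≡ 0 at y ∈ ∅; common: ∅.
  x = 4: f ≡ 0 at y ∈ {0}; g ≡ 0 at y ∈ {2, 3}; common: ∅.
Collecting: common zeros = ∅, so the count is 0.
Comparison with the Bézout bound: 0 ≤ 4 = deg(f)·deg(g), as expected for curves with no common component (the affine F_5-count falls short of the bound because intersections may lie at infinity, over extension fields, or carry multiplicity).


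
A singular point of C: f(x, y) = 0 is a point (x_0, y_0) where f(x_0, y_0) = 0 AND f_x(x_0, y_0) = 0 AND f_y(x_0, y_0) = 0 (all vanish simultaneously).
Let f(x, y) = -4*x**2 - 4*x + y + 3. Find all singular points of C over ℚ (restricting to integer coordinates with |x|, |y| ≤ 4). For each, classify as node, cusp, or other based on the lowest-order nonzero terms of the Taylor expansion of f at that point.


No singular points in the scanned grid; C is smooth there.

Compute partial derivatives:
  f_x = -8*x - 4.
  f_y = 1.
f_y = 1 is a nonzero constant, so f_y never vanishes: no point (x, y) can satisfy f = f_x = f_y = 0. In particular no (x, y) ∈ {−4, ..., 4}² is singular; the curve is smooth.


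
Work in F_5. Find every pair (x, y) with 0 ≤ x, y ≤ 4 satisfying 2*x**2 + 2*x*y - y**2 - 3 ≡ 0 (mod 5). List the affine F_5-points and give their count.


Affine F_5-points: {(1, 1), (2, 0), (2, 4), (3, 0), (3, 1), (4, 4)}; count = 6.

For each of the 25 pairs (x, y) ∈ F_5², evaluate f(x, y) mod 5. Record the zeros.
  x = 0: [0↦2, 1↦1, 2↦3, 3↦3, 4↦1]  zeros at y ∈ ∅
  x = 1: [0↦4, 1↦0, 2↦4, 3↦1, 4↦1]  zeros at y ∈ {1}
  x = 2: [0↦0, 1↦3, 2↦4, 3↦3, 4↦0]  zeros at y ∈ {0, 4}
  x = 3: [0↦0, 1↦0, 2↦3, 3↦4, 4↦3]  zeros at y ∈ {0, 1}
  x = 4: [0↦4, 1↦1, 2↦1, 3↦4, 4↦0]  zeros at y ∈ {4}
Collecting zeros: affine points = {(1, 1), (2, 0), (2, 4), (3, 0), (3, 1), (4, 4)}.
Total count |C(F_5)_aff| = 6.


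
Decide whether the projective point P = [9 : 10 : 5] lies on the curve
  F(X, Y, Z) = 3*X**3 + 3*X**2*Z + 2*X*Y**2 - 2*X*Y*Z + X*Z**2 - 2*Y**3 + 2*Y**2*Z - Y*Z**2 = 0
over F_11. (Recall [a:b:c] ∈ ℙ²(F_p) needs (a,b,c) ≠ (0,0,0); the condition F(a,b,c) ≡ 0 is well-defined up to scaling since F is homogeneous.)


F(9,10,5) ≡ 10 (mod 11); P is NOT on the curve.

Evaluate F(9, 10, 5) term-by-term (mod 11).
  3*X**3 ↦ 3·729·1·1 = 2187
  3*X**2*Z ↦ 3·81·1·5 = 1215
  2*X*Y**2 ↦ 2·9·100·1 = 1800
  -2*X*Y*Z ↦ -2·9·10·5 = -900
  X*Z**2 ↦ 1·9·1·25 = 225
  -2*Y**3 ↦ -2·1·1000·1 = -2000
  2*Y**2*Z ↦ 2·1·100·5 = 1000
  -Y*Z**2 ↦ -1·1·10·25 = -250
Sum: F(9, 10, 5) = (2187) + (1215) + (1800) + (-900) + (225) + (-2000) + (1000) + (-250) = 3277.
Reducing mod 11: 3277 ≡ 10 (mod 11).
Since F(a, b, c) ≡ 10 ≠ 0 (mod 11), P does NOT lie on the curve.


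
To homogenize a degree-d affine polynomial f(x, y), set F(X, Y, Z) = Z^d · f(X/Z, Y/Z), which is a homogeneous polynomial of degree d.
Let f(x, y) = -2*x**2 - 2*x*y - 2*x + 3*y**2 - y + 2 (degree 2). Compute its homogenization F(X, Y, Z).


F(X, Y, Z) = -2*X**2 - 2*X*Y - 2*X*Z + 3*Y**2 - Y*Z + 2*Z**2

deg(f) = 2.
Substitute x = X/Z, y = Y/Z into f, then multiply by Z^2.
  monomial -2·x^2·y^0 ↦ -2·X^2·Y^0·Z^0.
  monomial -2·x^1·y^1 ↦ -2·X^1·Y^1·Z^0.
  monomial -2·x^1·y^0 ↦ -2·X^1·Y^0·Z^1.
  monomial 3·x^0·y^2 ↦ 3·X^0·Y^2·Z^0.
  monomial -1·x^0·y^1 ↦ -1·X^0·Y^1·Z^1.
  monomial 2·x^0·y^0 ↦ 2·X^0·Y^0·Z^2.
Collecting: F(X, Y, Z) = -2*X**2 - 2*X*Y - 2*X*Z + 3*Y**2 - Y*Z + 2*Z**2.


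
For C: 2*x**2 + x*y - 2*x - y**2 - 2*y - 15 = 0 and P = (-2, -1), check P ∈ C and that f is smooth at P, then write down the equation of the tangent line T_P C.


Tangent line at P: -11*x - 2*y - 24 = 0.

Step 1: f(-2, -1) = 0, so P lies on C.
Step 2: partial derivatives
  f_x(x, y) = 4*x + y - 2, f_y(x, y) = x - 2*y - 2.
  f_x(P) = -11, f_y(P) = -2 (gradient nonzero, so P is smooth).
Step 3: tangent line at P: -11·(x − -2) + -2·(y − -1) = 0.
Expanding: -11*x - 2*y - 24 = 0.


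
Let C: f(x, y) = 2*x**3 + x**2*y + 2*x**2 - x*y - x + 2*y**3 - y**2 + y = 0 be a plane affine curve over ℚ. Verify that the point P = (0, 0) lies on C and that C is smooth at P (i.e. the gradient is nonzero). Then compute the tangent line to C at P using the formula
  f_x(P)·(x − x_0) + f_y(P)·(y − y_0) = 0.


Tangent line at P: -x + y = 0.

Step 1: f(0, 0) = 0, so P lies on C.
Step 2: partial derivatives
  f_x(x, y) = 6*x**2 + 2*x*y + 4*x - y - 1, f_y(x, y) = x**2 - x + 6*y**2 - 2*y + 1.
  f_x(P) = -1, f_y(P) = 1 (gradient nonzero, so P is smooth).
Step 3: tangent line at P: -1·(x − 0) + 1·(y − 0) = 0.
Expanding: -x + y = 0.


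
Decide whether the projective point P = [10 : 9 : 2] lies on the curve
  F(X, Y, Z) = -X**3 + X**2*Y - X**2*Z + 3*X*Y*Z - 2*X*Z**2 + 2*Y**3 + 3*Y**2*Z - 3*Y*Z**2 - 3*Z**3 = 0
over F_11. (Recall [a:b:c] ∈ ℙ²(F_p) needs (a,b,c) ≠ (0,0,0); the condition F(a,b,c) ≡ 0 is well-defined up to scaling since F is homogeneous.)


F(10,9,2) ≡ 3 (mod 11); P is NOT on the curve.

Evaluate F(10, 9, 2) term-by-term (mod 11).
  -X**3 ↦ -1·1000·1·1 = -1000
  X**2*Y ↦ 1·100·9·1 = 900
  -X**2*Z ↦ -1·100·1·2 = -200
  3*X*Y*Z ↦ 3·10·9·2 = 540
  -2*X*Z**2 ↦ -2·10·1·4 = -80
  2*Y**3 ↦ 2·1·729·1 = 1458
  3*Y**2*Z ↦ 3·1·81·2 = 486
  -3*Y*Z**2 ↦ -3·1·9·4 = -108
  -3*Z**3 ↦ -3·1·1·8 = -24
Sum: F(10, 9, 2) = (-1000) + (900) + (-200) + (540) + (-80) + (1458) + (486) + (-108) + (-24) = 1972.
Reducing mod 11: 1972 ≡ 3 (mod 11).
Since F(a, b, c) ≡ 3 ≠ 0 (mod 11), P does NOT lie on the curve.


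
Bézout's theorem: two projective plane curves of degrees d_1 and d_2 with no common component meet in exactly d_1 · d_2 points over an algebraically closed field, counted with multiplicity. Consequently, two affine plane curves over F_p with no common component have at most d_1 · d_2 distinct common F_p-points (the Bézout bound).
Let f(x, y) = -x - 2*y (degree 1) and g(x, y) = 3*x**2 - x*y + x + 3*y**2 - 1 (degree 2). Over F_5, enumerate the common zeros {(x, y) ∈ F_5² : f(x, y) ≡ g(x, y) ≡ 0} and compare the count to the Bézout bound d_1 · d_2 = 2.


Common zeros: ∅; count = 0; Bézout bound = 2.

deg(f) = 1, deg(g) = 2, so Bézout bound = 2.
Scan x ∈ F_5. For each x, list the y ∈ F_5 with f(x, y) ≡ 0 and those with g(x, y) ≡ 0 (mod 5); the common zeros in that column are the intersection.
  x = 0: f ≡ 0 at y ∈ {0}; g ≡ 0 at y ∈ ∅; common: ∅.
  x = 1: f ≡ 0 at y ∈ {2}; g ≡ 0 at y ∈ {1}; common: ∅.
  x = 2: f ≡ 0 at y ∈ {4}; g ≡ 0 at y ∈ ∅; common: ∅.
  x = 3: f ≡ 0 at y ∈ {1}; g ≡ 0 at y ∈ {2, 4}; common: ∅.
  x = 4: f ≡ 0 at y ∈ {3}; g ≡ 0 at y ∈ {1, 2}; common: ∅.
Collecting: common zeros = ∅, so the count is 0.
Comparison with the Bézout bound: 0 ≤ 2 = deg(f)·deg(g), as expected for curves with no common component (the affine F_5-count falls short of the bound because intersections may lie at infinity, over extension fields, or carry multiplicity).


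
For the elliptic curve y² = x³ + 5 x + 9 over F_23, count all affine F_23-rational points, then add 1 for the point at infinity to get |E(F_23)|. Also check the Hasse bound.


Affine points = {(0, 3), (0, 20), (2, 2), (2, 21), (4, 1), (4, 22), (6, 5), (6, 18), (8, 3), (8, 20), (9, 1), (9, 22), (10, 1), (10, 22), (12, 7), (12, 16), (15, 3), (15, 20), (17, 4), (17, 19), (20, 6), (20, 17), (22, 7), (22, 16)}; affine count = 24; |E(F_23)| = 25.

Discriminant check: Δ ∝ 4a³ + 27b² = 4·5³ + 27·9² = 4·125 + 27·81 ≡ 19 (mod 23). Nonzero ⇒ E is nonsingular.
For each x ∈ F_23, compute rhs = x³ + 5·x + 9 mod 23, then count y ∈ F_23 with y² ≡ rhs.
  x = 0: rhs = 9, matching y values: 3, 20 (2 points).
  x = 1: rhs = 15, matching y values: none (0 points).
  x = 2: rhs = 4, matching y values: 2, 21 (2 points).
  x = 3: rhs = 5, matching y values: none (0 points).
  x = 4: rhs = 1, matching y values: 1, 22 (2 points).
  x = 5: rhs = 21, matching y values: none (0 points).
  x = 6: rhs = 2, matching y values: 5, 18 (2 points).
  x = 7: rhs = 19, matching y values: none (0 points).
  x = 8: rhs = 9, matching y values: 3, 20 (2 points).
  x = 9: rhs = 1, matching y values: 1, 22 (2 points).
  x = 10: rhs = 1, matching y values: 1, 22 (2 points).
  x = 11: rhs = 15, matching y values: none (0 points).
  x = 12: rhs = 3, matching y values: 7, 16 (2 points).
  x = 13: rhs = 17, matching y values: none (0 points).
  x = 14: rhs = 17, matching y values: none (0 points).
  x = 15: rhs = 9, matching y values: 3, 20 (2 points).
  x = 16: rhs = 22, matching y values: none (0 points).
  x = 17: rhs = 16, matching y values: 4, 19 (2 points).
  x = 18: rhs = 20, matching y values: none (0 points).
  x = 19: rhs = 17, matching y values: none (0 points).
  x = 20: rhs = 13, matching y values: 6, 17 (2 points).
  x = 21: rhs = 14, matching y values: none (0 points).
  x = 22: rhs = 3, matching y values: 7, 16 (2 points).
Total affine count: 24.
Full point count |E(F_23)| = 24 + 1 = 25.
Hasse bound: |25 − (23+1)| = |1| = 1 ≤ 2√23 ≈ 9.5917 ✓.


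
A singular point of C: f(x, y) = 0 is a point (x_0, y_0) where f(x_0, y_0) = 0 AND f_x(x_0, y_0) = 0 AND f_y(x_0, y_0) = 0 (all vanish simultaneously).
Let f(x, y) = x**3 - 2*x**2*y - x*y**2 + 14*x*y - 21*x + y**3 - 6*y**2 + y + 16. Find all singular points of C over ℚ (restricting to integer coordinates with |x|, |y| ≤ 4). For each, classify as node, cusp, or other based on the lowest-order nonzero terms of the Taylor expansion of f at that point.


Singular points: {(2, 3)}; classification: cusp.

Compute partial derivatives:
  f_x = 3*x**2 - 4*x*y - y**2 + 14*y - 21.
  f_y = -2*x**2 - 2*x*y + 14*x + 3*y**2 - 12*y + 1.
Scan x_0 ∈ {−4, ..., 4}. For each x_0, f_y(x_0, y) is a polynomial in y; find its integer roots y ∈ {−4, ..., 4}, then test f_x and f at those candidates.
  x = -4: f_y(-4, y) = 3*y**2 - 4*y - 87; no integer root y with |y| ≤ 4.
  x = -3: f_y(-3, y) = 3*y**2 - 6*y - 59; no integer root y with |y| ≤ 4.
  x = -2: f_y(-2, y) = 3*y**2 - 8*y - 35; no integer root y with |y| ≤ 4.
  x = -1: f_y(-1, y) = 3*y**2 - 10*y - 15; no integer root y with |y| ≤ 4.
  x = 0: f_y(0, y) = 3*y**2 - 12*y + 1; no integer root y with |y| ≤ 4.
  x = 1: f_y(1, y) = 3*y**2 - 14*y + 13; no integer root y with |y| ≤ 4.
  x = 2: f_y(2, y) = 3*y**2 - 16*y + 21; vanishes at y ∈ {3}. (2, 3): f_x = 0, f = 0 — SINGULAR.
  x = 3: f_y(3, y) = 3*y**2 - 18*y + 25; no integer root y with |y| ≤ 4.
  x = 4: f_y(4, y) = 3*y**2 - 20*y + 25; no integer root y with |y| ≤ 4.
Only singular point on the grid: (2, 3).
Classify: substitute x = 2 + u, y = 3 + v and expand: f = u**3 - 2*u**2*v - u*v**2 + v**3 + v**2.
No constant or linear terms (consistent with a singular point). Quadratic part: v**2. Cubic part: u**3 - 2*u**2*v - u*v**2 + v**3.
The quadratic part v**2 is a perfect square, so there is a single (double) tangent line v = 0, i.e. y = 3. Restricting the cubic part to that line (v = 0) leaves u**3 ≠ 0, so f is not divisible by v and the branch is v² ≈ -u**3 to lowest order — this is a cusp.
Classification: cusp.


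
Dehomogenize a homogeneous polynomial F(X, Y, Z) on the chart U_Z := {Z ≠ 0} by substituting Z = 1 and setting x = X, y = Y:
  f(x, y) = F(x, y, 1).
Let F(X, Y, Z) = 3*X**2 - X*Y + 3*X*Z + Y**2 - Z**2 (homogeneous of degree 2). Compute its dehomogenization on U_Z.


f(x, y) = 3*x**2 - x*y + 3*x + y**2 - 1

On U_Z we set Z = 1. Each monomial c·X^i·Y^j·Z^k in F becomes c·x^i·y^j·1^k = c·x^i·y^j.
Substituting Z = 1: F(X, Y, 1) = 3*x**2 - x*y + 3*x + y**2 - 1.
Note: deg(f) ≤ deg(F) = 2; strict inequality happens when F is divisible by Z (lost terms).


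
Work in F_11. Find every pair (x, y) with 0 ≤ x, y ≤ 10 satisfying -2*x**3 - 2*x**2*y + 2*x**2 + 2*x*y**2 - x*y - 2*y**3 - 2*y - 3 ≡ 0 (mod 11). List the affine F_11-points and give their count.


Affine F_11-points: {(2, 0), (3, 2), (4, 0), (5, 9), (6, 0), (8, 1)}; count = 6.

For each of the 121 pairs (x, y) ∈ F_11², evaluate f(x, y) mod 11. Record the zeros.
  x = 0: [0↦8, 1↦4, 2↦10, 3↦3, 4↦4, 5↦1, 6↦4, 7↦1, 8↦2, 9↦6, 10↦1]  zeros at y ∈ ∅
  x = 1: [0↦8, 1↦3, 2↦1, 3↦1, 4↦2, 5↦3, 6↦3, 7↦1, 8↦7, 9↦9, 10↦6]  zeros at y ∈ ∅
  x = 2: [0↦0, 1↦1, 2↦9, 3↦1, 4↦9, 5↦10, 6↦3, 7↦9, 8↦5, 9↦1, 10↦7]  zeros at y ∈ {0}
  x = 3: [0↦5, 1↦8, 2↦0, 3↦2, 4↦2, 5↦10, 6↦3, 7↦2, 8↦6, 9↦3, 10↦3]  zeros at y ∈ {2}
  x = 4: [0↦0, 1↦1, 2↦6, 3↦3, 4↦2, 5↦2, 6↦2, 7↦1, 8↦9, 9↦3, 10↦4]  zeros at y ∈ {0}
  x = 5: [0↦6, 1↦1, 2↦4, 3↦3, 4↦8, 5↦7, 6↦10, 7↦5, 8↦2, 9↦0, 10↦9]  zeros at y ∈ {9}
  x = 6: [0↦0, 1↦7, 2↦4, 3↦1, 4↦8, 5↦2, 6↦4, 7↦2, 8↦6, 9↦4, 10↦6]  zeros at y ∈ {0}
  x = 7: [0↦3, 1↦7, 2↦5, 3↦7, 4↦1, 5↦8, 6↦5, 7↦2, 8↦9, 9↦3, 10↦5]  zeros at y ∈ ∅
  x = 8: [0↦3, 1↦0, 2↦6, 3↦9, 4↦8, 5↦2, 6↦1, 7↦4, 8↦10, 9↦7, 10↦5]  zeros at y ∈ {1}
  x = 9: [0↦10, 1↦7, 2↦6, 3↦6, 4↦6, 5↦5, 6↦2, 7↦7, 8↦8, 9↦4, 10↦5]  zeros at y ∈ ∅
  x = 10: [0↦1, 1↦5, 2↦4, 3↦8, 4↦5, 5↦5, 6↦7, 7↦10, 8↦2, 9↦4, 10↦4]  zeros at y ∈ ∅
Collecting zeros: affine points = {(2, 0), (3, 2), (4, 0), (5, 9), (6, 0), (8, 1)}.
Total count |C(F_11)_aff| = 6.


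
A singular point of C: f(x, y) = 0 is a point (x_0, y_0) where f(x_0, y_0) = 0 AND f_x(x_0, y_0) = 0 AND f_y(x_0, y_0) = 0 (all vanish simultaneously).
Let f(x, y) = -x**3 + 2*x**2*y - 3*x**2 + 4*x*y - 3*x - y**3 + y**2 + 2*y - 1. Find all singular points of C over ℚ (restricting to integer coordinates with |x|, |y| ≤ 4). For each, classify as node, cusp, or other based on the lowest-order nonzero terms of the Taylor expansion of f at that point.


Singular points: {(-1, 0)}; classification: cusp.

Compute partial derivatives:
  f_x = -3*x**2 + 4*x*y - 6*x + 4*y - 3.
  f_y = 2*x**2 + 4*x - 3*y**2 + 2*y + 2.
Scan x_0 ∈ {−4, ..., 4}. For each x_0, f_y(x_0, y) is a polynomial in y; find its integer roots y ∈ {−4, ..., 4}, then test f_x and f at those candidates.
  x = -4: f_y(-4, y) = -3*y**2 + 2*y + 18; no integer root y with |y| ≤ 4.
  x = -3: f_y(-3, y) = -3*y**2 + 2*y + 8; vanishes at y ∈ {2}. (-3, 2): f_x = -28 ≠ 0.
  x = -2: f_y(-2, y) = -3*y**2 + 2*y + 2; no integer root y with |y| ≤ 4.
  x = -1: f_y(-1, y) = -3*y**2 + 2*y; vanishes at y ∈ {0}. (-1, 0): f_x = 0, f = 0 — SINGULAR.
  x = 0: f_y(0, y) = -3*y**2 + 2*y + 2; no integer root y with |y| ≤ 4.
  x = 1: f_y(1, y) = -3*y**2 + 2*y + 8; vanishes at y ∈ {2}. (1, 2): f_x = 4 ≠ 0.
  x = 2: f_y(2, y) = -3*y**2 + 2*y + 18; no integer root y with |y| ≤ 4.
  x = 3: f_y(3, y) = -3*y**2 + 2*y + 32; no integer root y with |y| ≤ 4.
  x = 4: f_y(4, y) = -3*y**2 + 2*y + 50; no integer root y with |y| ≤ 4.
Only singular point on the grid: (-1, 0).
Classify: substitute x = -1 + u, y = 0 + v and expand: f = -u**3 + 2*u**2*v - v**3 + v**2.
No constant or linear terms (consistent with a singular point). Quadratic part: v**2. Cubic part: -u**3 + 2*u**2*v - v**3.
The quadratic part v**2 is a perfect square, so there is a single (double) tangent line v = 0, i.e. y = 0. Restricting the cubic part to that line (v = 0) leaves -u**3 ≠ 0, so f is not divisible by v and the branch is v² ≈ u**3 to lowest order — this is a cusp.
Classification: cusp.


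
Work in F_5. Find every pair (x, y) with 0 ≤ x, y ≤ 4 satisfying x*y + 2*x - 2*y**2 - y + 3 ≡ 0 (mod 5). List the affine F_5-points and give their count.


Affine F_5-points: {(0, 1), (1, 0), (3, 2), (3, 4)}; count = 4.

For each of the 25 pairs (x, y) ∈ F_5², evaluate f(x, y) mod 5. Record the zeros.
  x = 0: [0↦3, 1↦0, 2↦3, 3↦2, 4↦2]  zeros at y ∈ {1}
  x = 1: [0↦0, 1↦3, 2↦2, 3↦2, 4↦3]  zeros at y ∈ {0}
  x = 2: [0↦2, 1↦1, 2↦1, 3↦2, 4↦4]  zeros at y ∈ ∅
  x = 3: [0↦4, 1↦4, 2↦0, 3↦2, 4↦0]  zeros at y ∈ {2, 4}
  x = 4: [0↦1, 1↦2, 2↦4, 3↦2, 4↦1]  zeros at y ∈ ∅
Collecting zeros: affine points = {(0, 1), (1, 0), (3, 2), (3, 4)}.
Total count |C(F_5)_aff| = 4.


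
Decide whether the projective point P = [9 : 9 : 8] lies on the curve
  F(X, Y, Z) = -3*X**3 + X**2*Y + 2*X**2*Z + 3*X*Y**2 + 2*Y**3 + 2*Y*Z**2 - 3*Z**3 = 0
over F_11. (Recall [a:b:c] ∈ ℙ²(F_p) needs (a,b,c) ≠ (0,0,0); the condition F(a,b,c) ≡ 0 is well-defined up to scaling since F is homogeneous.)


F(9,9,8) ≡ 8 (mod 11); P is NOT on the curve.

Evaluate F(9, 9, 8) term-by-term (mod 11).
  -3*X**3 ↦ -3·729·1·1 = -2187
  X**2*Y ↦ 1·81·9·1 = 729
  2*X**2*Z ↦ 2·81·1·8 = 1296
  3*X*Y**2 ↦ 3·9·81·1 = 2187
  2*Y**3 ↦ 2·1·729·1 = 1458
  2*Y*Z**2 ↦ 2·1·9·64 = 1152
  -3*Z**3 ↦ -3·1·1·512 = -1536
Sum: F(9, 9, 8) = (-2187) + (729) + (1296) + (2187) + (1458) + (1152) + (-1536) = 3099.
Reducing mod 11: 3099 ≡ 8 (mod 11).
Since F(a, b, c) ≡ 8 ≠ 0 (mod 11), P does NOT lie on the curve.
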